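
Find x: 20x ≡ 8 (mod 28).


GCD(20, 28) = 4 divides 8
Divide: 5x ≡ 2 (mod 7)
x ≡ 6 (mod 7)


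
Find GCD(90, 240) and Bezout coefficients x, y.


Tabular extended Euclidean (each row: r = 90*s + 240*t):
r=90, s=1, t=0
r=240, s=0, t=1
q=0: r=90, s=1, t=0   [90*(1) + 240*(0) = 90]
q=2: r=60, s=-2, t=1   [90*(-2) + 240*(1) = 60]
q=1: r=30, s=3, t=-1   [90*(3) + 240*(-1) = 30]
q=2: r=0, s=-8, t=3   [90*(-8) + 240*(3) = 0]
GCD = 30; from the row with r=30: x=3, y=-1
Check: 90*(3) + 240*(-1) = 270 - 240 = 30

GCD = 30, x = 3, y = -1


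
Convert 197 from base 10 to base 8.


197 (base 10) = 197 (decimal)
197 (decimal) = 305 (base 8)


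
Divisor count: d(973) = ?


973 = 7^1 × 139^1
d(973) = (1+1) × (1+1) = 4

4 divisors


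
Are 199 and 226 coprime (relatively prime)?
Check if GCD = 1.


Euclidean algorithm:
226 = 1 * 199 + 27
199 = 7 * 27 + 10
27 = 2 * 10 + 7
10 = 1 * 7 + 3
7 = 2 * 3 + 1
3 = 3 * 1 + 0
GCD(199, 226) = 1

Yes, coprime (GCD = 1)


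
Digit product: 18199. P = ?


1 × 8 × 1 × 9 × 9 = 648


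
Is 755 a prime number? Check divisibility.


755 / 5 = 151 (exact division)
755 is NOT prime.

No, 755 is not prime


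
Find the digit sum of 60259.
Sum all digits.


6 + 0 + 2 + 5 + 9 = 22


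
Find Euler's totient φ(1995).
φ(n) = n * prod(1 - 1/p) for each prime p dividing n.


1995 = 3 × 5 × 7 × 19
Prime factors: 3, 5, 7, 19
φ(1995) = 1995 × (1-1/3) × (1-1/5) × (1-1/7) × (1-1/19)
= 1995 × 2/3 × 4/5 × 6/7 × 18/19 = 864

φ(1995) = 864


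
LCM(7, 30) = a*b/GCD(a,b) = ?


GCD(7, 30) = 1
LCM = 7*30/1 = 210/1 = 210

LCM = 210


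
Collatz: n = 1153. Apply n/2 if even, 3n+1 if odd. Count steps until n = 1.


1153 → 3460 → 1730 → 865 → 2596 → 1298 → 649 → 1948 → 974 → 487 → 1462 → 731 → 2194 → 1097 → 3292 → 1646 → 823 → 2470 → 1235 → 3706 → 1853 → 5560 → 2780 → 1390 → 695 → 2086 → 1043 → 3130 → 1565 → 4696 → 2348 → 1174 → 587 → 1762 → 881 → 2644 → 1322 → 661 → 1984 → 992 → 496 → 248 → 124 → 62 → 31 → 94 → 47 → 142 → 71 → 214 → 107 → 322 → 161 → 484 → 242 → 121 → 364 → 182 → 91 → 274 → 137 → 412 → 206 → 103 → 310 → 155 → 466 → 233 → 700 → 350 → 175 → 526 → 263 → 790 → 395 → 1186 → 593 → 1780 → 890 → 445 → 1336 → 668 → 334 → 167 → 502 → 251 → 754 → 377 → 1132 → 566 → 283 → 850 → 425 → 1276 → 638 → 319 → 958 → 479 → 1438 → 719 → 2158 → 1079 → 3238 → 1619 → 4858 → 2429 → 7288 → 3644 → 1822 → 911 → 2734 → 1367 → 4102 → 2051 → 6154 → 3077 → 9232 → 4616 → 2308 → 1154 → 577 → 1732 → 866 → 433 → 1300 → 650 → 325 → 976 → 488 → 244 → 122 → 61 → 184 → 92 → 46 → 23 → 70 → 35 → 106 → 53 → 160 → 80 → 40 → 20 → 10 → 5 → 16 → 8 → 4 → 2 → 1
Total steps = 150

150 steps


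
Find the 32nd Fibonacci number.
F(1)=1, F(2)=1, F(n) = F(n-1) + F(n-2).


Sequence: 1, 1, 2, 3, 5, 8, 13, 21, 34, 55, 89, 144, 233, 377, 610, 987, 1597, 2584, 4181, 6765, 10946, 17711, 28657, 46368, 75025, 121393, 196418, 317811, 514229, 832040, 1346269, 2178309
F(32) = 2178309


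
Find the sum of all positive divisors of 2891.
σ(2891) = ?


Divisors of 2891: 1, 7, 49, 59, 413, 2891
Sum = 1 + 7 + 49 + 59 + 413 + 2891 = 3420

σ(2891) = 3420


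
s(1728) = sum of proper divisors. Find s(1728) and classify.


Proper divisors: 1, 2, 3, 4, 6, 8, 9, 12, 16, 18, 24, 27, 32, 36, 48, 54, 64, 72, 96, 108, 144, 192, 216, 288, 432, 576, 864
Sum = 1 + 2 + 3 + 4 + 6 + 8 + 9 + 12 + 16 + 18 + 24 + 27 + 32 + 36 + 48 + 54 + 64 + 72 + 96 + 108 + 144 + 192 + 216 + 288 + 432 + 576 + 864 = 3352
3352 > 1728 → abundant

s(1728) = 3352 (abundant)


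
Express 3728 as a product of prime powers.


3728 / 2 = 1864
1864 / 2 = 932
932 / 2 = 466
466 / 2 = 233
233 / 233 = 1
3728 = 2^4 × 233


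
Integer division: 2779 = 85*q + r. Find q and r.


2779 = 85 * 32 + 59
Check: 2720 + 59 = 2779

q = 32, r = 59


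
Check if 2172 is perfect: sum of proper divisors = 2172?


Proper divisors of 2172: 1, 2, 3, 4, 6, 12, 181, 362, 543, 724, 1086
Sum = 1 + 2 + 3 + 4 + 6 + 12 + 181 + 362 + 543 + 724 + 1086 = 2924

No, 2172 is not perfect (2924 ≠ 2172)


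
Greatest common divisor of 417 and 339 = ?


417 = 1 * 339 + 78
339 = 4 * 78 + 27
78 = 2 * 27 + 24
27 = 1 * 24 + 3
24 = 8 * 3 + 0
GCD = 3


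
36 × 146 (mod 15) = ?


36 × 146 = 5256
5256 mod 15 = 6


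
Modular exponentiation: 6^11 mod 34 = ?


6^1 mod 34 = 6
6^2 mod 34 = 2
6^3 mod 34 = 12
6^4 mod 34 = 4
6^5 mod 34 = 24
6^6 mod 34 = 8
6^7 mod 34 = 14
6^8 mod 34 = 16
6^9 mod 34 = 28
6^10 mod 34 = 32
6^11 mod 34 = 22


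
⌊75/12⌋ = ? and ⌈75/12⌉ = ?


75/12 = 6.2500
floor = 6
ceil = 7

floor = 6, ceil = 7


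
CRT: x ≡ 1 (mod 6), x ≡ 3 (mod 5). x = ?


M = 6*5 = 30
M1 = M/6 = 5, M2 = M/5 = 6
M1^(-1) mod 6 = 5, M2^(-1) mod 5 = 1
x = 1*5*5 + 3*6*1 = 43
43 mod 30 = 13
Check: 13 mod 6 = 1 ✓, 13 mod 5 = 3 ✓

x ≡ 13 (mod 30)


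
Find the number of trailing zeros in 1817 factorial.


floor(1817/5) = 363
floor(1817/25) = 72
floor(1817/125) = 14
floor(1817/625) = 2
Total = 451

451 trailing zeros


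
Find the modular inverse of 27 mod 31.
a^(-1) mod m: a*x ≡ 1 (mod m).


Use the extended Euclidean algorithm on (31, 27); each row r = 31*s + 27*t:
r=31, s=1, t=0
r=27, s=0, t=1
q=1: r=4, s=1, t=-1   [31*(1) + 27*(-1) = 4]
q=6: r=3, s=-6, t=7   [31*(-6) + 27*(7) = 3]
q=1: r=1, s=7, t=-8   [31*(7) + 27*(-8) = 1]
q=3: r=0, s=-27, t=31   [31*(-27) + 27*(31) = 0]
GCD = 1 with t = -8, so 27*(-8) ≡ 1 (mod 31)
Inverse = -8 mod 31 = 23
Check: 27 * 23 = 621 ≡ 1 (mod 31)

27^(-1) ≡ 23 (mod 31)


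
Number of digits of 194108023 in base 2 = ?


194108023 in base 2 = 1011100100011101101001110111
Number of digits = 28

28 digits (base 2)


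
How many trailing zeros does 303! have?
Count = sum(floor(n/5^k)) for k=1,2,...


floor(303/5) = 60
floor(303/25) = 12
floor(303/125) = 2
Total = 74

74 trailing zeros


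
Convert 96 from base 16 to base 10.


96 (base 16) = 150 (decimal)
150 (decimal) = 150 (base 10)


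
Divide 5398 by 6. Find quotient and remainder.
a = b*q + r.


5398 = 6 * 899 + 4
Check: 5394 + 4 = 5398

q = 899, r = 4


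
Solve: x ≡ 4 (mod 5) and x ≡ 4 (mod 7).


M = 5*7 = 35
M1 = M/5 = 7, M2 = M/7 = 5
M1^(-1) mod 5 = 3, M2^(-1) mod 7 = 3
x = 4*7*3 + 4*5*3 = 144
144 mod 35 = 4
Check: 4 mod 5 = 4 ✓, 4 mod 7 = 4 ✓

x ≡ 4 (mod 35)


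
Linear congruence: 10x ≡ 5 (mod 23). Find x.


GCD(10, 23) = 1, unique solution
a^(-1) mod 23 = 7
x = 7 * 5 mod 23 = 12

x ≡ 12 (mod 23)


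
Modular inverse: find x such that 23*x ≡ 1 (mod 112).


Use the extended Euclidean algorithm on (112, 23); each row r = 112*s + 23*t:
r=112, s=1, t=0
r=23, s=0, t=1
q=4: r=20, s=1, t=-4   [112*(1) + 23*(-4) = 20]
q=1: r=3, s=-1, t=5   [112*(-1) + 23*(5) = 3]
q=6: r=2, s=7, t=-34   [112*(7) + 23*(-34) = 2]
q=1: r=1, s=-8, t=39   [112*(-8) + 23*(39) = 1]
q=2: r=0, s=23, t=-112   [112*(23) + 23*(-112) = 0]
GCD = 1 with t = 39, so 23*(39) ≡ 1 (mod 112)
Inverse = 39 mod 112 = 39
Check: 23 * 39 = 897 ≡ 1 (mod 112)

23^(-1) ≡ 39 (mod 112)


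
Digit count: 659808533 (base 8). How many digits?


659808533 in base 8 = 4724760425
Number of digits = 10

10 digits (base 8)


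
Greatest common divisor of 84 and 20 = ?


84 = 4 * 20 + 4
20 = 5 * 4 + 0
GCD = 4


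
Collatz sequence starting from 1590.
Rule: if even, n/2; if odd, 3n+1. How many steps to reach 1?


1590 → 795 → 2386 → 1193 → 3580 → 1790 → 895 → 2686 → 1343 → 4030 → 2015 → 6046 → 3023 → 9070 → 4535 → 13606 → 6803 → 20410 → 10205 → 30616 → 15308 → 7654 → 3827 → 11482 → 5741 → 17224 → 8612 → 4306 → 2153 → 6460 → 3230 → 1615 → 4846 → 2423 → 7270 → 3635 → 10906 → 5453 → 16360 → 8180 → 4090 → 2045 → 6136 → 3068 → 1534 → 767 → 2302 → 1151 → 3454 → 1727 → 5182 → 2591 → 7774 → 3887 → 11662 → 5831 → 17494 → 8747 → 26242 → 13121 → 39364 → 19682 → 9841 → 29524 → 14762 → 7381 → 22144 → 11072 → 5536 → 2768 → 1384 → 692 → 346 → 173 → 520 → 260 → 130 → 65 → 196 → 98 → 49 → 148 → 74 → 37 → 112 → 56 → 28 → 14 → 7 → 22 → 11 → 34 → 17 → 52 → 26 → 13 → 40 → 20 → 10 → 5 → 16 → 8 → 4 → 2 → 1
Total steps = 104

104 steps


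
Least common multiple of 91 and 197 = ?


GCD(91, 197) = 1
LCM = 91*197/1 = 17927/1 = 17927

LCM = 17927


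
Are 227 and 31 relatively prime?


Euclidean algorithm:
227 = 7 * 31 + 10
31 = 3 * 10 + 1
10 = 10 * 1 + 0
GCD(227, 31) = 1

Yes, coprime (GCD = 1)


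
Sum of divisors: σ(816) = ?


Divisors of 816: 1, 2, 3, 4, 6, 8, 12, 16, 17, 24, 34, 48, 51, 68, 102, 136, 204, 272, 408, 816
Sum = 1 + 2 + 3 + 4 + 6 + 8 + 12 + 16 + 17 + 24 + 34 + 48 + 51 + 68 + 102 + 136 + 204 + 272 + 408 + 816 = 2232

σ(816) = 2232


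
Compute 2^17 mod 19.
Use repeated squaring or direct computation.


2^1 mod 19 = 2
2^2 mod 19 = 4
2^3 mod 19 = 8
2^4 mod 19 = 16
2^5 mod 19 = 13
2^6 mod 19 = 7
2^7 mod 19 = 14
2^8 mod 19 = 9
2^9 mod 19 = 18
2^10 mod 19 = 17
2^11 mod 19 = 15
2^12 mod 19 = 11
2^13 mod 19 = 3
2^14 mod 19 = 6
2^15 mod 19 = 12
2^16 mod 19 = 5
2^17 mod 19 = 10


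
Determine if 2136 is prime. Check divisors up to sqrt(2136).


2136 / 2 = 1068 (exact division)
2136 is NOT prime.

No, 2136 is not prime


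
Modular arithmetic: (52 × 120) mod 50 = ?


52 × 120 = 6240
6240 mod 50 = 40


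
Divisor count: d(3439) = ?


3439 = 19^1 × 181^1
d(3439) = (1+1) × (1+1) = 4

4 divisors


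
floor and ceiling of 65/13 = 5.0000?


65/13 = 5.0000
floor = 5
ceil = 5

floor = 5, ceil = 5


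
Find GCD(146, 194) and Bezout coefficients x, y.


Tabular extended Euclidean (each row: r = 146*s + 194*t):
r=146, s=1, t=0
r=194, s=0, t=1
q=0: r=146, s=1, t=0   [146*(1) + 194*(0) = 146]
q=1: r=48, s=-1, t=1   [146*(-1) + 194*(1) = 48]
q=3: r=2, s=4, t=-3   [146*(4) + 194*(-3) = 2]
q=24: r=0, s=-97, t=73   [146*(-97) + 194*(73) = 0]
GCD = 2; from the row with r=2: x=4, y=-3
Check: 146*(4) + 194*(-3) = 584 - 582 = 2

GCD = 2, x = 4, y = -3


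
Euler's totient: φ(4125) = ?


4125 = 3 × 5^3 × 11
Prime factors: 3, 5, 11
φ(4125) = 4125 × (1-1/3) × (1-1/5) × (1-1/11)
= 4125 × 2/3 × 4/5 × 10/11 = 2000

φ(4125) = 2000


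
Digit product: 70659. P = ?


7 × 0 × 6 × 5 × 9 = 0


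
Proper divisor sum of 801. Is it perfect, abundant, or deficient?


Proper divisors: 1, 3, 9, 89, 267
Sum = 1 + 3 + 9 + 89 + 267 = 369
369 < 801 → deficient

s(801) = 369 (deficient)


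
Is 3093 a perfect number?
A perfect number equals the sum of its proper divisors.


Proper divisors of 3093: 1, 3, 1031
Sum = 1 + 3 + 1031 = 1035

No, 3093 is not perfect (1035 ≠ 3093)


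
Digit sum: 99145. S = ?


9 + 9 + 1 + 4 + 5 = 28


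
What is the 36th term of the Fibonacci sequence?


Sequence: 1, 1, 2, 3, 5, 8, 13, 21, 34, 55, 89, 144, 233, 377, 610, 987, 1597, 2584, 4181, 6765, 10946, 17711, 28657, 46368, 75025, 121393, 196418, 317811, 514229, 832040, 1346269, 2178309, 3524578, 5702887, 9227465, 14930352
F(36) = 14930352


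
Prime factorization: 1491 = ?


1491 / 3 = 497
497 / 7 = 71
71 / 71 = 1
1491 = 3 × 7 × 71


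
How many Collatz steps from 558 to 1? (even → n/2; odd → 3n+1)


558 → 279 → 838 → 419 → 1258 → 629 → 1888 → 944 → 472 → 236 → 118 → 59 → 178 → 89 → 268 → 134 → 67 → 202 → 101 → 304 → 152 → 76 → 38 → 19 → 58 → 29 → 88 → 44 → 22 → 11 → 34 → 17 → 52 → 26 → 13 → 40 → 20 → 10 → 5 → 16 → 8 → 4 → 2 → 1
Total steps = 43

43 steps


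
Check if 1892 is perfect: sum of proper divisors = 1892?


Proper divisors of 1892: 1, 2, 4, 11, 22, 43, 44, 86, 172, 473, 946
Sum = 1 + 2 + 4 + 11 + 22 + 43 + 44 + 86 + 172 + 473 + 946 = 1804

No, 1892 is not perfect (1804 ≠ 1892)


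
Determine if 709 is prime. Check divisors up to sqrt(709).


Check divisors up to sqrt(709) = 26.6271
No divisors found.
709 is prime.

Yes, 709 is prime


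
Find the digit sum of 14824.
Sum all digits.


1 + 4 + 8 + 2 + 4 = 19


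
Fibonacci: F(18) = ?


Sequence: 1, 1, 2, 3, 5, 8, 13, 21, 34, 55, 89, 144, 233, 377, 610, 987, 1597, 2584
F(18) = 2584


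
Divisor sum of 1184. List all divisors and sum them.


Divisors of 1184: 1, 2, 4, 8, 16, 32, 37, 74, 148, 296, 592, 1184
Sum = 1 + 2 + 4 + 8 + 16 + 32 + 37 + 74 + 148 + 296 + 592 + 1184 = 2394

σ(1184) = 2394


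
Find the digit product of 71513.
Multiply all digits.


7 × 1 × 5 × 1 × 3 = 105


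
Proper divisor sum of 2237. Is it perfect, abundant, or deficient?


Proper divisors: 1
Sum = 1 = 1
1 < 2237 → deficient

s(2237) = 1 (deficient)


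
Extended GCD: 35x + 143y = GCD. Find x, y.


Tabular extended Euclidean (each row: r = 35*s + 143*t):
r=35, s=1, t=0
r=143, s=0, t=1
q=0: r=35, s=1, t=0   [35*(1) + 143*(0) = 35]
q=4: r=3, s=-4, t=1   [35*(-4) + 143*(1) = 3]
q=11: r=2, s=45, t=-11   [35*(45) + 143*(-11) = 2]
q=1: r=1, s=-49, t=12   [35*(-49) + 143*(12) = 1]
q=2: r=0, s=143, t=-35   [35*(143) + 143*(-35) = 0]
GCD = 1; from the row with r=1: x=-49, y=12
Check: 35*(-49) + 143*(12) = -1715 + 1716 = 1

GCD = 1, x = -49, y = 12


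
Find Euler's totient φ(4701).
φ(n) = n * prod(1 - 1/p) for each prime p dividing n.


4701 = 3 × 1567
Prime factors: 3, 1567
φ(4701) = 4701 × (1-1/3) × (1-1/1567)
= 4701 × 2/3 × 1566/1567 = 3132

φ(4701) = 3132


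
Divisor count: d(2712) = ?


2712 = 2^3 × 3^1 × 113^1
d(2712) = (3+1) × (1+1) × (1+1) = 16

16 divisors


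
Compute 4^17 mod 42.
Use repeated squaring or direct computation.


4^1 mod 42 = 4
4^2 mod 42 = 16
4^3 mod 42 = 22
4^4 mod 42 = 4
4^5 mod 42 = 16
4^6 mod 42 = 22
4^7 mod 42 = 4
4^8 mod 42 = 16
4^9 mod 42 = 22
4^10 mod 42 = 4
4^11 mod 42 = 16
4^12 mod 42 = 22
4^13 mod 42 = 4
4^14 mod 42 = 16
4^15 mod 42 = 22
4^16 mod 42 = 4
4^17 mod 42 = 16


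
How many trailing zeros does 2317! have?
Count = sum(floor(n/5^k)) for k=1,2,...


floor(2317/5) = 463
floor(2317/25) = 92
floor(2317/125) = 18
floor(2317/625) = 3
Total = 576

576 trailing zeros


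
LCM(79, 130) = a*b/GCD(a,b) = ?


GCD(79, 130) = 1
LCM = 79*130/1 = 10270/1 = 10270

LCM = 10270


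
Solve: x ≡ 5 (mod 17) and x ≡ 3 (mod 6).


M = 17*6 = 102
M1 = M/17 = 6, M2 = M/6 = 17
M1^(-1) mod 17 = 3, M2^(-1) mod 6 = 5
x = 5*6*3 + 3*17*5 = 345
345 mod 102 = 39
Check: 39 mod 17 = 5 ✓, 39 mod 6 = 3 ✓

x ≡ 39 (mod 102)


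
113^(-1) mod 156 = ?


Use the extended Euclidean algorithm on (156, 113); each row r = 156*s + 113*t:
r=156, s=1, t=0
r=113, s=0, t=1
q=1: r=43, s=1, t=-1   [156*(1) + 113*(-1) = 43]
q=2: r=27, s=-2, t=3   [156*(-2) + 113*(3) = 27]
q=1: r=16, s=3, t=-4   [156*(3) + 113*(-4) = 16]
q=1: r=11, s=-5, t=7   [156*(-5) + 113*(7) = 11]
q=1: r=5, s=8, t=-11   [156*(8) + 113*(-11) = 5]
q=2: r=1, s=-21, t=29   [156*(-21) + 113*(29) = 1]
q=5: r=0, s=113, t=-156   [156*(113) + 113*(-156) = 0]
GCD = 1 with t = 29, so 113*(29) ≡ 1 (mod 156)
Inverse = 29 mod 156 = 29
Check: 113 * 29 = 3277 ≡ 1 (mod 156)

113^(-1) ≡ 29 (mod 156)


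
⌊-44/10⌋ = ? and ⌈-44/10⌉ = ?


-44/10 = -4.4000
floor = -5
ceil = -4

floor = -5, ceil = -4


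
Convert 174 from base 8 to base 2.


174 (base 8) = 124 (decimal)
124 (decimal) = 1111100 (base 2)


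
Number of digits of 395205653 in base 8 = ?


395205653 in base 8 = 2743456025
Number of digits = 10

10 digits (base 8)


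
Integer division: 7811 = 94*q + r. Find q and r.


7811 = 94 * 83 + 9
Check: 7802 + 9 = 7811

q = 83, r = 9


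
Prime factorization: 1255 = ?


1255 / 5 = 251
251 / 251 = 1
1255 = 5 × 251


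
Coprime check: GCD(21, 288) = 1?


Euclidean algorithm:
288 = 13 * 21 + 15
21 = 1 * 15 + 6
15 = 2 * 6 + 3
6 = 2 * 3 + 0
GCD(21, 288) = 3

No, not coprime (GCD = 3)


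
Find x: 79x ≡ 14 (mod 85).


GCD(79, 85) = 1, unique solution
a^(-1) mod 85 = 14
x = 14 * 14 mod 85 = 26

x ≡ 26 (mod 85)


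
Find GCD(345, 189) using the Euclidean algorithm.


345 = 1 * 189 + 156
189 = 1 * 156 + 33
156 = 4 * 33 + 24
33 = 1 * 24 + 9
24 = 2 * 9 + 6
9 = 1 * 6 + 3
6 = 2 * 3 + 0
GCD = 3


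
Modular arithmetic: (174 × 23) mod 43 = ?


174 × 23 = 4002
4002 mod 43 = 3


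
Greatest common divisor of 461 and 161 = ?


461 = 2 * 161 + 139
161 = 1 * 139 + 22
139 = 6 * 22 + 7
22 = 3 * 7 + 1
7 = 7 * 1 + 0
GCD = 1


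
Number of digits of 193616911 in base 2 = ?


193616911 in base 2 = 1011100010100101110000001111
Number of digits = 28

28 digits (base 2)


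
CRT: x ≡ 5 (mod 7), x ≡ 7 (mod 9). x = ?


M = 7*9 = 63
M1 = M/7 = 9, M2 = M/9 = 7
M1^(-1) mod 7 = 4, M2^(-1) mod 9 = 4
x = 5*9*4 + 7*7*4 = 376
376 mod 63 = 61
Check: 61 mod 7 = 5 ✓, 61 mod 9 = 7 ✓

x ≡ 61 (mod 63)


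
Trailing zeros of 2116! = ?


floor(2116/5) = 423
floor(2116/25) = 84
floor(2116/125) = 16
floor(2116/625) = 3
Total = 526

526 trailing zeros


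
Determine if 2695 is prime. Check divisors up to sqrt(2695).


2695 / 5 = 539 (exact division)
2695 is NOT prime.

No, 2695 is not prime


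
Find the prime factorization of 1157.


1157 / 13 = 89
89 / 89 = 1
1157 = 13 × 89


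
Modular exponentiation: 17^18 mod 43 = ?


17^1 mod 43 = 17
17^2 mod 43 = 31
17^3 mod 43 = 11
17^4 mod 43 = 15
17^5 mod 43 = 40
17^6 mod 43 = 35
17^7 mod 43 = 36
17^8 mod 43 = 10
17^9 mod 43 = 41
17^10 mod 43 = 9
17^11 mod 43 = 24
17^12 mod 43 = 21
17^13 mod 43 = 13
17^14 mod 43 = 6
17^15 mod 43 = 16
17^16 mod 43 = 14
17^17 mod 43 = 23
17^18 mod 43 = 4


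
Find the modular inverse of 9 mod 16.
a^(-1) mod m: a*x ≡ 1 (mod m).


Use the extended Euclidean algorithm on (16, 9); each row r = 16*s + 9*t:
r=16, s=1, t=0
r=9, s=0, t=1
q=1: r=7, s=1, t=-1   [16*(1) + 9*(-1) = 7]
q=1: r=2, s=-1, t=2   [16*(-1) + 9*(2) = 2]
q=3: r=1, s=4, t=-7   [16*(4) + 9*(-7) = 1]
q=2: r=0, s=-9, t=16   [16*(-9) + 9*(16) = 0]
GCD = 1 with t = -7, so 9*(-7) ≡ 1 (mod 16)
Inverse = -7 mod 16 = 9
Check: 9 * 9 = 81 ≡ 1 (mod 16)

9^(-1) ≡ 9 (mod 16)


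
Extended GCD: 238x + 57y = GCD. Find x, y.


Tabular extended Euclidean (each row: r = 238*s + 57*t):
r=238, s=1, t=0
r=57, s=0, t=1
q=4: r=10, s=1, t=-4   [238*(1) + 57*(-4) = 10]
q=5: r=7, s=-5, t=21   [238*(-5) + 57*(21) = 7]
q=1: r=3, s=6, t=-25   [238*(6) + 57*(-25) = 3]
q=2: r=1, s=-17, t=71   [238*(-17) + 57*(71) = 1]
q=3: r=0, s=57, t=-238   [238*(57) + 57*(-238) = 0]
GCD = 1; from the row with r=1: x=-17, y=71
Check: 238*(-17) + 57*(71) = -4046 + 4047 = 1

GCD = 1, x = -17, y = 71


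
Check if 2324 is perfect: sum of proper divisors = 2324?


Proper divisors of 2324: 1, 2, 4, 7, 14, 28, 83, 166, 332, 581, 1162
Sum = 1 + 2 + 4 + 7 + 14 + 28 + 83 + 166 + 332 + 581 + 1162 = 2380

No, 2324 is not perfect (2380 ≠ 2324)


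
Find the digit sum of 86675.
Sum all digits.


8 + 6 + 6 + 7 + 5 = 32


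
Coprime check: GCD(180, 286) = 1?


Euclidean algorithm:
286 = 1 * 180 + 106
180 = 1 * 106 + 74
106 = 1 * 74 + 32
74 = 2 * 32 + 10
32 = 3 * 10 + 2
10 = 5 * 2 + 0
GCD(180, 286) = 2

No, not coprime (GCD = 2)


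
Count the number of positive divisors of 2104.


2104 = 2^3 × 263^1
d(2104) = (3+1) × (1+1) = 8

8 divisors


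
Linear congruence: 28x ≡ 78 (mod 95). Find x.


GCD(28, 95) = 1, unique solution
a^(-1) mod 95 = 17
x = 17 * 78 mod 95 = 91

x ≡ 91 (mod 95)


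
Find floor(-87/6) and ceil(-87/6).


-87/6 = -14.5000
floor = -15
ceil = -14

floor = -15, ceil = -14


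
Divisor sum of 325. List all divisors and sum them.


Divisors of 325: 1, 5, 13, 25, 65, 325
Sum = 1 + 5 + 13 + 25 + 65 + 325 = 434

σ(325) = 434


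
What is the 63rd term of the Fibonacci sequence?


Sequence: 1, 1, 2, 3, 5, 8, 13, 21, 34, 55, 89, 144, 233, 377, 610, 987, 1597, 2584, 4181, 6765, 10946, 17711, 28657, 46368, 75025, 121393, 196418, 317811, 514229, 832040, 1346269, 2178309, 3524578, 5702887, 9227465, 14930352, 24157817, 39088169, 63245986, 102334155, 165580141, 267914296, 433494437, 701408733, 1134903170, 1836311903, 2971215073, 4807526976, 7778742049, 12586269025, 20365011074, 32951280099, 53316291173, 86267571272, 139583862445, 225851433717, 365435296162, 591286729879, 956722026041, 1548008755920, 2504730781961, 4052739537881, 6557470319842
F(63) = 6557470319842


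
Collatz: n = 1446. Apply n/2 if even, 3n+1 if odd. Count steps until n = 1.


1446 → 723 → 2170 → 1085 → 3256 → 1628 → 814 → 407 → 1222 → 611 → 1834 → 917 → 2752 → 1376 → 688 → 344 → 172 → 86 → 43 → 130 → 65 → 196 → 98 → 49 → 148 → 74 → 37 → 112 → 56 → 28 → 14 → 7 → 22 → 11 → 34 → 17 → 52 → 26 → 13 → 40 → 20 → 10 → 5 → 16 → 8 → 4 → 2 → 1
Total steps = 47

47 steps


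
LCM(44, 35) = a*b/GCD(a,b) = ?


GCD(44, 35) = 1
LCM = 44*35/1 = 1540/1 = 1540

LCM = 1540


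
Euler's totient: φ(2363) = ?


2363 = 17 × 139
Prime factors: 17, 139
φ(2363) = 2363 × (1-1/17) × (1-1/139)
= 2363 × 16/17 × 138/139 = 2208

φ(2363) = 2208


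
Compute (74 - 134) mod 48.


74 - 134 = -60
-60 mod 48 = 36


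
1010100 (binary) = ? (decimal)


1010100 (base 2) = 84 (decimal)
84 (decimal) = 84 (base 10)


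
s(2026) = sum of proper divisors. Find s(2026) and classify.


Proper divisors: 1, 2, 1013
Sum = 1 + 2 + 1013 = 1016
1016 < 2026 → deficient

s(2026) = 1016 (deficient)


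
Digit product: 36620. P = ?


3 × 6 × 6 × 2 × 0 = 0


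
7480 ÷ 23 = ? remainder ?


7480 = 23 * 325 + 5
Check: 7475 + 5 = 7480

q = 325, r = 5


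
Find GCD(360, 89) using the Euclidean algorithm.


360 = 4 * 89 + 4
89 = 22 * 4 + 1
4 = 4 * 1 + 0
GCD = 1


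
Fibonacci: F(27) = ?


Sequence: 1, 1, 2, 3, 5, 8, 13, 21, 34, 55, 89, 144, 233, 377, 610, 987, 1597, 2584, 4181, 6765, 10946, 17711, 28657, 46368, 75025, 121393, 196418
F(27) = 196418


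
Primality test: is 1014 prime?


1014 / 2 = 507 (exact division)
1014 is NOT prime.

No, 1014 is not prime


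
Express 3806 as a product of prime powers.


3806 / 2 = 1903
1903 / 11 = 173
173 / 173 = 1
3806 = 2 × 11 × 173


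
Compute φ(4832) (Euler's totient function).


4832 = 2^5 × 151
Prime factors: 2, 151
φ(4832) = 4832 × (1-1/2) × (1-1/151)
= 4832 × 1/2 × 150/151 = 2400

φ(4832) = 2400


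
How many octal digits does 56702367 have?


56702367 in base 8 = 330232637
Number of digits = 9

9 digits (base 8)


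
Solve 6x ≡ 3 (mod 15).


GCD(6, 15) = 3 divides 3
Divide: 2x ≡ 1 (mod 5)
x ≡ 3 (mod 5)


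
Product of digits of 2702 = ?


2 × 7 × 0 × 2 = 0


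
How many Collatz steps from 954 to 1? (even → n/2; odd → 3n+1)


954 → 477 → 1432 → 716 → 358 → 179 → 538 → 269 → 808 → 404 → 202 → 101 → 304 → 152 → 76 → 38 → 19 → 58 → 29 → 88 → 44 → 22 → 11 → 34 → 17 → 52 → 26 → 13 → 40 → 20 → 10 → 5 → 16 → 8 → 4 → 2 → 1
Total steps = 36

36 steps


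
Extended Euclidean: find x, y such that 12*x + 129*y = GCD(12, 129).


Tabular extended Euclidean (each row: r = 12*s + 129*t):
r=12, s=1, t=0
r=129, s=0, t=1
q=0: r=12, s=1, t=0   [12*(1) + 129*(0) = 12]
q=10: r=9, s=-10, t=1   [12*(-10) + 129*(1) = 9]
q=1: r=3, s=11, t=-1   [12*(11) + 129*(-1) = 3]
q=3: r=0, s=-43, t=4   [12*(-43) + 129*(4) = 0]
GCD = 3; from the row with r=3: x=11, y=-1
Check: 12*(11) + 129*(-1) = 132 - 129 = 3

GCD = 3, x = 11, y = -1


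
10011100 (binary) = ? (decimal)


10011100 (base 2) = 156 (decimal)
156 (decimal) = 156 (base 10)


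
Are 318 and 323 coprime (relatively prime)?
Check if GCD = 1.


Euclidean algorithm:
323 = 1 * 318 + 5
318 = 63 * 5 + 3
5 = 1 * 3 + 2
3 = 1 * 2 + 1
2 = 2 * 1 + 0
GCD(318, 323) = 1

Yes, coprime (GCD = 1)


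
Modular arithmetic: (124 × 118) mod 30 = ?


124 × 118 = 14632
14632 mod 30 = 22


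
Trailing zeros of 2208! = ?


floor(2208/5) = 441
floor(2208/25) = 88
floor(2208/125) = 17
floor(2208/625) = 3
Total = 549

549 trailing zeros


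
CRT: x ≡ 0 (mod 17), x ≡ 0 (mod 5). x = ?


M = 17*5 = 85
M1 = M/17 = 5, M2 = M/5 = 17
M1^(-1) mod 17 = 7, M2^(-1) mod 5 = 3
x = 0*5*7 + 0*17*3 = 0
0 mod 85 = 0
Check: 0 mod 17 = 0 ✓, 0 mod 5 = 0 ✓

x ≡ 0 (mod 85)


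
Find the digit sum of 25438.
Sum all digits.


2 + 5 + 4 + 3 + 8 = 22


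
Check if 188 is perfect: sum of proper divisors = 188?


Proper divisors of 188: 1, 2, 4, 47, 94
Sum = 1 + 2 + 4 + 47 + 94 = 148

No, 188 is not perfect (148 ≠ 188)


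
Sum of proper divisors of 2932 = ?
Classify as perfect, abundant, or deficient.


Proper divisors: 1, 2, 4, 733, 1466
Sum = 1 + 2 + 4 + 733 + 1466 = 2206
2206 < 2932 → deficient

s(2932) = 2206 (deficient)


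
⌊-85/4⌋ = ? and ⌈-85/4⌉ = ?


-85/4 = -21.2500
floor = -22
ceil = -21

floor = -22, ceil = -21


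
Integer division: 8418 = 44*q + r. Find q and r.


8418 = 44 * 191 + 14
Check: 8404 + 14 = 8418

q = 191, r = 14


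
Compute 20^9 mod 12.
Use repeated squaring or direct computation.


20^1 mod 12 = 8
20^2 mod 12 = 4
20^3 mod 12 = 8
20^4 mod 12 = 4
20^5 mod 12 = 8
20^6 mod 12 = 4
20^7 mod 12 = 8
20^8 mod 12 = 4
20^9 mod 12 = 8


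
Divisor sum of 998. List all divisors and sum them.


Divisors of 998: 1, 2, 499, 998
Sum = 1 + 2 + 499 + 998 = 1500

σ(998) = 1500


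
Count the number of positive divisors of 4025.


4025 = 5^2 × 7^1 × 23^1
d(4025) = (2+1) × (1+1) × (1+1) = 12

12 divisors


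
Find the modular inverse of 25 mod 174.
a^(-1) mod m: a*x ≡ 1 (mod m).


Use the extended Euclidean algorithm on (174, 25); each row r = 174*s + 25*t:
r=174, s=1, t=0
r=25, s=0, t=1
q=6: r=24, s=1, t=-6   [174*(1) + 25*(-6) = 24]
q=1: r=1, s=-1, t=7   [174*(-1) + 25*(7) = 1]
q=24: r=0, s=25, t=-174   [174*(25) + 25*(-174) = 0]
GCD = 1 with t = 7, so 25*(7) ≡ 1 (mod 174)
Inverse = 7 mod 174 = 7
Check: 25 * 7 = 175 ≡ 1 (mod 174)

25^(-1) ≡ 7 (mod 174)


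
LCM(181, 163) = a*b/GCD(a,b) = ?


GCD(181, 163) = 1
LCM = 181*163/1 = 29503/1 = 29503

LCM = 29503


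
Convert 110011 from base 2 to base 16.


110011 (base 2) = 51 (decimal)
51 (decimal) = 33 (base 16)


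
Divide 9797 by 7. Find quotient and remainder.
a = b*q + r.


9797 = 7 * 1399 + 4
Check: 9793 + 4 = 9797

q = 1399, r = 4


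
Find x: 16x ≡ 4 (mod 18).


GCD(16, 18) = 2 divides 4
Divide: 8x ≡ 2 (mod 9)
x ≡ 7 (mod 9)


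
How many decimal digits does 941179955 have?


941179955 has 9 digits in base 10
floor(log10(941179955)) + 1 = floor(8.9737) + 1 = 9

9 digits (base 10)


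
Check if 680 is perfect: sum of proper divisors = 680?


Proper divisors of 680: 1, 2, 4, 5, 8, 10, 17, 20, 34, 40, 68, 85, 136, 170, 340
Sum = 1 + 2 + 4 + 5 + 8 + 10 + 17 + 20 + 34 + 40 + 68 + 85 + 136 + 170 + 340 = 940

No, 680 is not perfect (940 ≠ 680)


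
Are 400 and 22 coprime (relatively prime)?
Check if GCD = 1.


Euclidean algorithm:
400 = 18 * 22 + 4
22 = 5 * 4 + 2
4 = 2 * 2 + 0
GCD(400, 22) = 2

No, not coprime (GCD = 2)


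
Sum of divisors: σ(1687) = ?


Divisors of 1687: 1, 7, 241, 1687
Sum = 1 + 7 + 241 + 1687 = 1936

σ(1687) = 1936


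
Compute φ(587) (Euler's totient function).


587 = 587
Prime factors: 587
φ(587) = 587 × (1-1/587)
= 587 × 586/587 = 586

φ(587) = 586


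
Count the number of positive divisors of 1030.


1030 = 2^1 × 5^1 × 103^1
d(1030) = (1+1) × (1+1) × (1+1) = 8

8 divisors


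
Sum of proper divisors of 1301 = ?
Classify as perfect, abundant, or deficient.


Proper divisors: 1
Sum = 1 = 1
1 < 1301 → deficient

s(1301) = 1 (deficient)


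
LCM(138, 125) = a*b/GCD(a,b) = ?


GCD(138, 125) = 1
LCM = 138*125/1 = 17250/1 = 17250

LCM = 17250


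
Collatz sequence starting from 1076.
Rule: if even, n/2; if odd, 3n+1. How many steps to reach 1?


1076 → 538 → 269 → 808 → 404 → 202 → 101 → 304 → 152 → 76 → 38 → 19 → 58 → 29 → 88 → 44 → 22 → 11 → 34 → 17 → 52 → 26 → 13 → 40 → 20 → 10 → 5 → 16 → 8 → 4 → 2 → 1
Total steps = 31

31 steps


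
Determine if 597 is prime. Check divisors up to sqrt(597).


597 / 3 = 199 (exact division)
597 is NOT prime.

No, 597 is not prime


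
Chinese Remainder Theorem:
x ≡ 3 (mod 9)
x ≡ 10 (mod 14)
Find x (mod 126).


M = 9*14 = 126
M1 = M/9 = 14, M2 = M/14 = 9
M1^(-1) mod 9 = 2, M2^(-1) mod 14 = 11
x = 3*14*2 + 10*9*11 = 1074
1074 mod 126 = 66
Check: 66 mod 9 = 3 ✓, 66 mod 14 = 10 ✓

x ≡ 66 (mod 126)


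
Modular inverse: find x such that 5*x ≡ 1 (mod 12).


Use the extended Euclidean algorithm on (12, 5); each row r = 12*s + 5*t:
r=12, s=1, t=0
r=5, s=0, t=1
q=2: r=2, s=1, t=-2   [12*(1) + 5*(-2) = 2]
q=2: r=1, s=-2, t=5   [12*(-2) + 5*(5) = 1]
q=2: r=0, s=5, t=-12   [12*(5) + 5*(-12) = 0]
GCD = 1 with t = 5, so 5*(5) ≡ 1 (mod 12)
Inverse = 5 mod 12 = 5
Check: 5 * 5 = 25 ≡ 1 (mod 12)

5^(-1) ≡ 5 (mod 12)


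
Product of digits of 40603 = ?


4 × 0 × 6 × 0 × 3 = 0


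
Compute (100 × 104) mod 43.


100 × 104 = 10400
10400 mod 43 = 37


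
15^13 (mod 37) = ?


15^1 mod 37 = 15
15^2 mod 37 = 3
15^3 mod 37 = 8
15^4 mod 37 = 9
15^5 mod 37 = 24
15^6 mod 37 = 27
15^7 mod 37 = 35
15^8 mod 37 = 7
15^9 mod 37 = 31
15^10 mod 37 = 21
15^11 mod 37 = 19
15^12 mod 37 = 26
15^13 mod 37 = 20


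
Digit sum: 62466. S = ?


6 + 2 + 4 + 6 + 6 = 24


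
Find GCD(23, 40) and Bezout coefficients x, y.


Tabular extended Euclidean (each row: r = 23*s + 40*t):
r=23, s=1, t=0
r=40, s=0, t=1
q=0: r=23, s=1, t=0   [23*(1) + 40*(0) = 23]
q=1: r=17, s=-1, t=1   [23*(-1) + 40*(1) = 17]
q=1: r=6, s=2, t=-1   [23*(2) + 40*(-1) = 6]
q=2: r=5, s=-5, t=3   [23*(-5) + 40*(3) = 5]
q=1: r=1, s=7, t=-4   [23*(7) + 40*(-4) = 1]
q=5: r=0, s=-40, t=23   [23*(-40) + 40*(23) = 0]
GCD = 1; from the row with r=1: x=7, y=-4
Check: 23*(7) + 40*(-4) = 161 - 160 = 1

GCD = 1, x = 7, y = -4


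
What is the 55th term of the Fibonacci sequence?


Sequence: 1, 1, 2, 3, 5, 8, 13, 21, 34, 55, 89, 144, 233, 377, 610, 987, 1597, 2584, 4181, 6765, 10946, 17711, 28657, 46368, 75025, 121393, 196418, 317811, 514229, 832040, 1346269, 2178309, 3524578, 5702887, 9227465, 14930352, 24157817, 39088169, 63245986, 102334155, 165580141, 267914296, 433494437, 701408733, 1134903170, 1836311903, 2971215073, 4807526976, 7778742049, 12586269025, 20365011074, 32951280099, 53316291173, 86267571272, 139583862445
F(55) = 139583862445


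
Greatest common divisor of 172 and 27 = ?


172 = 6 * 27 + 10
27 = 2 * 10 + 7
10 = 1 * 7 + 3
7 = 2 * 3 + 1
3 = 3 * 1 + 0
GCD = 1


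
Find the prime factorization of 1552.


1552 / 2 = 776
776 / 2 = 388
388 / 2 = 194
194 / 2 = 97
97 / 97 = 1
1552 = 2^4 × 97


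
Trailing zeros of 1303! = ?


floor(1303/5) = 260
floor(1303/25) = 52
floor(1303/125) = 10
floor(1303/625) = 2
Total = 324

324 trailing zeros


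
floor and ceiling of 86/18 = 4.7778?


86/18 = 4.7778
floor = 4
ceil = 5

floor = 4, ceil = 5


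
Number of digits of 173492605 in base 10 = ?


173492605 has 9 digits in base 10
floor(log10(173492605)) + 1 = floor(8.2393) + 1 = 9

9 digits (base 10)


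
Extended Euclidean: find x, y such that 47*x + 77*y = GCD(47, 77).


Tabular extended Euclidean (each row: r = 47*s + 77*t):
r=47, s=1, t=0
r=77, s=0, t=1
q=0: r=47, s=1, t=0   [47*(1) + 77*(0) = 47]
q=1: r=30, s=-1, t=1   [47*(-1) + 77*(1) = 30]
q=1: r=17, s=2, t=-1   [47*(2) + 77*(-1) = 17]
q=1: r=13, s=-3, t=2   [47*(-3) + 77*(2) = 13]
q=1: r=4, s=5, t=-3   [47*(5) + 77*(-3) = 4]
q=3: r=1, s=-18, t=11   [47*(-18) + 77*(11) = 1]
q=4: r=0, s=77, t=-47   [47*(77) + 77*(-47) = 0]
GCD = 1; from the row with r=1: x=-18, y=11
Check: 47*(-18) + 77*(11) = -846 + 847 = 1

GCD = 1, x = -18, y = 11


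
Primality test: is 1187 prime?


Check divisors up to sqrt(1187) = 34.4529
No divisors found.
1187 is prime.

Yes, 1187 is prime


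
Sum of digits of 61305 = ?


6 + 1 + 3 + 0 + 5 = 15


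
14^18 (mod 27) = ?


14^1 mod 27 = 14
14^2 mod 27 = 7
14^3 mod 27 = 17
14^4 mod 27 = 22
14^5 mod 27 = 11
14^6 mod 27 = 19
14^7 mod 27 = 23
14^8 mod 27 = 25
14^9 mod 27 = 26
14^10 mod 27 = 13
14^11 mod 27 = 20
14^12 mod 27 = 10
14^13 mod 27 = 5
14^14 mod 27 = 16
14^15 mod 27 = 8
14^16 mod 27 = 4
14^17 mod 27 = 2
14^18 mod 27 = 1


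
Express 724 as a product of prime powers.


724 / 2 = 362
362 / 2 = 181
181 / 181 = 1
724 = 2^2 × 181


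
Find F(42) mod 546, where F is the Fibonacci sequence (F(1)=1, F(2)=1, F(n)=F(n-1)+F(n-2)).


F(k) mod 546 for k=1..42:
1, 1, 2, 3, 5, 8, 13, 21, 34, 55, 89, 144, 233, 377, 64, 441, 505, 400, 359, 213, 26, 239, 265, 504, 223, 181, 404, 39, 443, 482, 379, 315, 148, 463, 65, 528, 47, 29, 76, 105, 181, 286
F(42) mod 546 = 286


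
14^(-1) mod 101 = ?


Use the extended Euclidean algorithm on (101, 14); each row r = 101*s + 14*t:
r=101, s=1, t=0
r=14, s=0, t=1
q=7: r=3, s=1, t=-7   [101*(1) + 14*(-7) = 3]
q=4: r=2, s=-4, t=29   [101*(-4) + 14*(29) = 2]
q=1: r=1, s=5, t=-36   [101*(5) + 14*(-36) = 1]
q=2: r=0, s=-14, t=101   [101*(-14) + 14*(101) = 0]
GCD = 1 with t = -36, so 14*(-36) ≡ 1 (mod 101)
Inverse = -36 mod 101 = 65
Check: 14 * 65 = 910 ≡ 1 (mod 101)

14^(-1) ≡ 65 (mod 101)


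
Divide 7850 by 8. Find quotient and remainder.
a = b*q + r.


7850 = 8 * 981 + 2
Check: 7848 + 2 = 7850

q = 981, r = 2


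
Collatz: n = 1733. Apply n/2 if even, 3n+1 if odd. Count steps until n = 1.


1733 → 5200 → 2600 → 1300 → 650 → 325 → 976 → 488 → 244 → 122 → 61 → 184 → 92 → 46 → 23 → 70 → 35 → 106 → 53 → 160 → 80 → 40 → 20 → 10 → 5 → 16 → 8 → 4 → 2 → 1
Total steps = 29

29 steps


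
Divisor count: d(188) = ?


188 = 2^2 × 47^1
d(188) = (2+1) × (1+1) = 6

6 divisors


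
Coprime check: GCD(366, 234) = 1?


Euclidean algorithm:
366 = 1 * 234 + 132
234 = 1 * 132 + 102
132 = 1 * 102 + 30
102 = 3 * 30 + 12
30 = 2 * 12 + 6
12 = 2 * 6 + 0
GCD(366, 234) = 6

No, not coprime (GCD = 6)


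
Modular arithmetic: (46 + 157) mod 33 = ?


46 + 157 = 203
203 mod 33 = 5


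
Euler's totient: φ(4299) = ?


4299 = 3 × 1433
Prime factors: 3, 1433
φ(4299) = 4299 × (1-1/3) × (1-1/1433)
= 4299 × 2/3 × 1432/1433 = 2864

φ(4299) = 2864


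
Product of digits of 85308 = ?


8 × 5 × 3 × 0 × 8 = 0


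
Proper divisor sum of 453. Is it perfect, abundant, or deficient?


Proper divisors: 1, 3, 151
Sum = 1 + 3 + 151 = 155
155 < 453 → deficient

s(453) = 155 (deficient)


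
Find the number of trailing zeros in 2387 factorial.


floor(2387/5) = 477
floor(2387/25) = 95
floor(2387/125) = 19
floor(2387/625) = 3
Total = 594

594 trailing zeros


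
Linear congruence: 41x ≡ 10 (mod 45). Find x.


GCD(41, 45) = 1, unique solution
a^(-1) mod 45 = 11
x = 11 * 10 mod 45 = 20

x ≡ 20 (mod 45)


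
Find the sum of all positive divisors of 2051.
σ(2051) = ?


Divisors of 2051: 1, 7, 293, 2051
Sum = 1 + 7 + 293 + 2051 = 2352

σ(2051) = 2352


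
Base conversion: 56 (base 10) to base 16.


56 (base 10) = 56 (decimal)
56 (decimal) = 38 (base 16)


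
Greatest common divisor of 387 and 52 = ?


387 = 7 * 52 + 23
52 = 2 * 23 + 6
23 = 3 * 6 + 5
6 = 1 * 5 + 1
5 = 5 * 1 + 0
GCD = 1


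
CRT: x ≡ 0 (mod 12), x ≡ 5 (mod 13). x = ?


M = 12*13 = 156
M1 = M/12 = 13, M2 = M/13 = 12
M1^(-1) mod 12 = 1, M2^(-1) mod 13 = 12
x = 0*13*1 + 5*12*12 = 720
720 mod 156 = 96
Check: 96 mod 12 = 0 ✓, 96 mod 13 = 5 ✓

x ≡ 96 (mod 156)


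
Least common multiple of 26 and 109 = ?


GCD(26, 109) = 1
LCM = 26*109/1 = 2834/1 = 2834

LCM = 2834


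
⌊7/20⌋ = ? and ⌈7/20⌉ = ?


7/20 = 0.3500
floor = 0
ceil = 1

floor = 0, ceil = 1


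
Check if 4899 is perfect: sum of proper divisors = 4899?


Proper divisors of 4899: 1, 3, 23, 69, 71, 213, 1633
Sum = 1 + 3 + 23 + 69 + 71 + 213 + 1633 = 2013

No, 4899 is not perfect (2013 ≠ 4899)


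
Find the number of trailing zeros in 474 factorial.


floor(474/5) = 94
floor(474/25) = 18
floor(474/125) = 3
Total = 115

115 trailing zeros


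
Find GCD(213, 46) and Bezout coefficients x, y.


Tabular extended Euclidean (each row: r = 213*s + 46*t):
r=213, s=1, t=0
r=46, s=0, t=1
q=4: r=29, s=1, t=-4   [213*(1) + 46*(-4) = 29]
q=1: r=17, s=-1, t=5   [213*(-1) + 46*(5) = 17]
q=1: r=12, s=2, t=-9   [213*(2) + 46*(-9) = 12]
q=1: r=5, s=-3, t=14   [213*(-3) + 46*(14) = 5]
q=2: r=2, s=8, t=-37   [213*(8) + 46*(-37) = 2]
q=2: r=1, s=-19, t=88   [213*(-19) + 46*(88) = 1]
q=2: r=0, s=46, t=-213   [213*(46) + 46*(-213) = 0]
GCD = 1; from the row with r=1: x=-19, y=88
Check: 213*(-19) + 46*(88) = -4047 + 4048 = 1

GCD = 1, x = -19, y = 88


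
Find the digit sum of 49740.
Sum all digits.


4 + 9 + 7 + 4 + 0 = 24


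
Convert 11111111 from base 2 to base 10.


11111111 (base 2) = 255 (decimal)
255 (decimal) = 255 (base 10)


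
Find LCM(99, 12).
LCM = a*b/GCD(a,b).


GCD(99, 12) = 3
LCM = 99*12/3 = 1188/3 = 396

LCM = 396


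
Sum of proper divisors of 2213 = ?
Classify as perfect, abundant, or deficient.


Proper divisors: 1
Sum = 1 = 1
1 < 2213 → deficient

s(2213) = 1 (deficient)


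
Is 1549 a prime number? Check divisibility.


Check divisors up to sqrt(1549) = 39.3573
No divisors found.
1549 is prime.

Yes, 1549 is prime


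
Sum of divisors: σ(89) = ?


Divisors of 89: 1, 89
Sum = 1 + 89 = 90

σ(89) = 90


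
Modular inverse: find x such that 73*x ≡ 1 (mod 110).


Use the extended Euclidean algorithm on (110, 73); each row r = 110*s + 73*t:
r=110, s=1, t=0
r=73, s=0, t=1
q=1: r=37, s=1, t=-1   [110*(1) + 73*(-1) = 37]
q=1: r=36, s=-1, t=2   [110*(-1) + 73*(2) = 36]
q=1: r=1, s=2, t=-3   [110*(2) + 73*(-3) = 1]
q=36: r=0, s=-73, t=110   [110*(-73) + 73*(110) = 0]
GCD = 1 with t = -3, so 73*(-3) ≡ 1 (mod 110)
Inverse = -3 mod 110 = 107
Check: 73 * 107 = 7811 ≡ 1 (mod 110)

73^(-1) ≡ 107 (mod 110)


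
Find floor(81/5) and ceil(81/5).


81/5 = 16.2000
floor = 16
ceil = 17

floor = 16, ceil = 17


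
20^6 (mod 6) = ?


20^1 mod 6 = 2
20^2 mod 6 = 4
20^3 mod 6 = 2
20^4 mod 6 = 4
20^5 mod 6 = 2
20^6 mod 6 = 4


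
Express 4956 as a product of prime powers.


4956 / 2 = 2478
2478 / 2 = 1239
1239 / 3 = 413
413 / 7 = 59
59 / 59 = 1
4956 = 2^2 × 3 × 7 × 59


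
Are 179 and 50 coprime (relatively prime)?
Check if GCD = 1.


Euclidean algorithm:
179 = 3 * 50 + 29
50 = 1 * 29 + 21
29 = 1 * 21 + 8
21 = 2 * 8 + 5
8 = 1 * 5 + 3
5 = 1 * 3 + 2
3 = 1 * 2 + 1
2 = 2 * 1 + 0
GCD(179, 50) = 1

Yes, coprime (GCD = 1)


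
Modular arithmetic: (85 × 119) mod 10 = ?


85 × 119 = 10115
10115 mod 10 = 5


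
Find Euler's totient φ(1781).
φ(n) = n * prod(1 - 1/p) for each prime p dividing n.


1781 = 13 × 137
Prime factors: 13, 137
φ(1781) = 1781 × (1-1/13) × (1-1/137)
= 1781 × 12/13 × 136/137 = 1632

φ(1781) = 1632


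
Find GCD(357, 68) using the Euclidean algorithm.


357 = 5 * 68 + 17
68 = 4 * 17 + 0
GCD = 17


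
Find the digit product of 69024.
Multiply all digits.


6 × 9 × 0 × 2 × 4 = 0


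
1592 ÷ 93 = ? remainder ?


1592 = 93 * 17 + 11
Check: 1581 + 11 = 1592

q = 17, r = 11


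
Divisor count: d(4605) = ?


4605 = 3^1 × 5^1 × 307^1
d(4605) = (1+1) × (1+1) × (1+1) = 8

8 divisors
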